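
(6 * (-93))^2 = 311364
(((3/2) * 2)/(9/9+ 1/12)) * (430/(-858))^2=184900/265837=0.70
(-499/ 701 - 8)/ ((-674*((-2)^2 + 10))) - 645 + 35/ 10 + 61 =-3839790091/ 6614636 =-580.50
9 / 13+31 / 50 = 853 / 650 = 1.31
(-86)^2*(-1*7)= -51772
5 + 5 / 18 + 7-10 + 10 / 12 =28 / 9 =3.11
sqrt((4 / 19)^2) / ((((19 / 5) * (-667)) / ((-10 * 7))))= 1400 / 240787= 0.01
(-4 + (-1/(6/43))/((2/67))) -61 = -3661/12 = -305.08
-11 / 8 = -1.38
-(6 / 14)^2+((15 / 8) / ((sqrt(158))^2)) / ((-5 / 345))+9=495333 / 61936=8.00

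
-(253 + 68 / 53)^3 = -2447821162333 / 148877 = -16441902.79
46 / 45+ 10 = 496 / 45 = 11.02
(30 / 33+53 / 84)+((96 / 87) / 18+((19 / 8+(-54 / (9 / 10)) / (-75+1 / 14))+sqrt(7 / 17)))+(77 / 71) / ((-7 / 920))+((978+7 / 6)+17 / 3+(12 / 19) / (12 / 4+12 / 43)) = sqrt(119) / 17+9059979965223923 / 10693171083672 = 847.91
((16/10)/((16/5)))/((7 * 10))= 1/140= 0.01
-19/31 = -0.61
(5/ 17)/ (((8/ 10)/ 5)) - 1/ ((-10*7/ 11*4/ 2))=2281/ 1190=1.92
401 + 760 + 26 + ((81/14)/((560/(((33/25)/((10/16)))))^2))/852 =361337637529403/304412500000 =1187.00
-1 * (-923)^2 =-851929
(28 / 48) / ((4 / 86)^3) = 556549 / 96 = 5797.39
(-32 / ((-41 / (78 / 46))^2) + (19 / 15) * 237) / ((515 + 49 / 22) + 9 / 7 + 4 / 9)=1849643873154 / 3198072872375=0.58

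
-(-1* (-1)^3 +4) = -5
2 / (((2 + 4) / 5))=5 / 3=1.67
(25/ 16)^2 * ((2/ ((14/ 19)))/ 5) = 2375/ 1792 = 1.33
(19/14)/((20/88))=209/35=5.97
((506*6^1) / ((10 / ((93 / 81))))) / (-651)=-506 / 945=-0.54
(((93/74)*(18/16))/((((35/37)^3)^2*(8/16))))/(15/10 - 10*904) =-58040892009/132921310812500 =-0.00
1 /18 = 0.06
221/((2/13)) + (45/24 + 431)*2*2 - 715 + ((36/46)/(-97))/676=1849753325/754078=2453.00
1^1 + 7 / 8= 15 / 8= 1.88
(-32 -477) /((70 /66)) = -16797 /35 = -479.91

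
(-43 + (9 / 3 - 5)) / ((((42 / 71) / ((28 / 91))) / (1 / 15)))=-142 / 91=-1.56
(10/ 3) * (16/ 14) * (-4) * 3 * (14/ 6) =-320/ 3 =-106.67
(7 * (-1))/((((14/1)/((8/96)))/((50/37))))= -25/444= -0.06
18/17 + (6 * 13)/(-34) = -21/17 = -1.24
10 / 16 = 5 / 8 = 0.62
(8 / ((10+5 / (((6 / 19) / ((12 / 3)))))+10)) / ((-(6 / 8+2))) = -48 / 1375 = -0.03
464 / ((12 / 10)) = 1160 / 3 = 386.67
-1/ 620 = -0.00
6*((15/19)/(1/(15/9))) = 150/19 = 7.89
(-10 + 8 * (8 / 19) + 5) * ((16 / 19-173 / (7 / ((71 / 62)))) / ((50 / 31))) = 7019423 / 252700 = 27.78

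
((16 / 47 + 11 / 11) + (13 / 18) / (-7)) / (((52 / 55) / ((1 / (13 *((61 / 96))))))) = 1611940 / 10174983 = 0.16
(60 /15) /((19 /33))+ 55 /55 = 151 /19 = 7.95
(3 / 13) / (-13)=-3 / 169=-0.02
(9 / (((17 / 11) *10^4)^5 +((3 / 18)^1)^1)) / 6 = 0.00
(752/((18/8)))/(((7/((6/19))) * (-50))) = -3008/9975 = -0.30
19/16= 1.19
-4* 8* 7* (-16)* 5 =17920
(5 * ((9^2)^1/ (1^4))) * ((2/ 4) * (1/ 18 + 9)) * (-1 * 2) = -7335/ 2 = -3667.50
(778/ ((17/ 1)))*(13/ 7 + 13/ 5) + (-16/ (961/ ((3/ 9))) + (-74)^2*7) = 66104032244/ 1715385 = 38535.97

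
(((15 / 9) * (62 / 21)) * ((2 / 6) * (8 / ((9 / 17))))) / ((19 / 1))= 42160 / 32319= 1.30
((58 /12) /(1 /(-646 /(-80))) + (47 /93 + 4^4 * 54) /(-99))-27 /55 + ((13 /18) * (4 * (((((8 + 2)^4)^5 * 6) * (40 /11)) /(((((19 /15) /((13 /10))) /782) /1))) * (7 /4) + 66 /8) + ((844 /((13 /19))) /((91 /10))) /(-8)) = 146562101300159999999998144291281653 /16555659120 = 8852688995215311004784577.00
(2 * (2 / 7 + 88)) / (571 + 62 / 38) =5871 / 19040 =0.31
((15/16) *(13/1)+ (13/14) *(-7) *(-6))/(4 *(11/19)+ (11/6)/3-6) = -140049/8408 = -16.66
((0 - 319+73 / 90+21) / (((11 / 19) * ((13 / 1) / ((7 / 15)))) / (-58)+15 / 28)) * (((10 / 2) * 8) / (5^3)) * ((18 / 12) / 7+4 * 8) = -53173249976 / 4471875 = -11890.59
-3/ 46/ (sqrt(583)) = -3* sqrt(583)/ 26818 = -0.00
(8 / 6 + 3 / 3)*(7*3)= 49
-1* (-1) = 1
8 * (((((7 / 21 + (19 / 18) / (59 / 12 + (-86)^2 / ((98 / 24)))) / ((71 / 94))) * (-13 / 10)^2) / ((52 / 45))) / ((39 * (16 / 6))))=150838557 / 3032878600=0.05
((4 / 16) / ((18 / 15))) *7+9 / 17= 811 / 408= 1.99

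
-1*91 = -91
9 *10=90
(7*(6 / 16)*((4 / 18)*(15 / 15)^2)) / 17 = 7 / 204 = 0.03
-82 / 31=-2.65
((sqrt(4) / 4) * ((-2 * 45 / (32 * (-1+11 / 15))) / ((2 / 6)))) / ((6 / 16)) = 675 / 16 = 42.19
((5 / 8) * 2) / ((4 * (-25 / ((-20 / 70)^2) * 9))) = -1 / 8820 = -0.00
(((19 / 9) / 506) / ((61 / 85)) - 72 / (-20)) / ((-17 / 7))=-35058569 / 23612490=-1.48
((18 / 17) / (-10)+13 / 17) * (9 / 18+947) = 10612 / 17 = 624.24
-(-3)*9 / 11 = 27 / 11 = 2.45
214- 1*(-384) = 598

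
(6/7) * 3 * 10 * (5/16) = 225/28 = 8.04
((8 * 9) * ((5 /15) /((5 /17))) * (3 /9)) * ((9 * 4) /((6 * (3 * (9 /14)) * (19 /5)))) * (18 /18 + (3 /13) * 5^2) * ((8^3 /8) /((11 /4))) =7798784 /2223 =3508.22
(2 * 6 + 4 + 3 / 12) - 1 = 61 / 4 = 15.25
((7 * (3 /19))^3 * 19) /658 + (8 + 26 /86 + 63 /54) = 20810524 /2188743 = 9.51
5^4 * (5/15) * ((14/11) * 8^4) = 35840000/33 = 1086060.61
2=2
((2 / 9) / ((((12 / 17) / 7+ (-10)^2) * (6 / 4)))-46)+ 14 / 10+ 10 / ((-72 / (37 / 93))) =-1113033791 / 24925860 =-44.65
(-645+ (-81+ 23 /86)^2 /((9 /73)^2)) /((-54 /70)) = -555020.03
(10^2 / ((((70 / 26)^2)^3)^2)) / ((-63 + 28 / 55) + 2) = -1025115745389164 / 89941333042435546875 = -0.00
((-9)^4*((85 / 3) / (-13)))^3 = -6423964410792375 / 2197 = -2923971056346.10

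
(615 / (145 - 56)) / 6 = 1.15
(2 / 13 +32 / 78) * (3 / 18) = 11 / 117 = 0.09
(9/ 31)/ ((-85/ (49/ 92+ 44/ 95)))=-0.00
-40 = -40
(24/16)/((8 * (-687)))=-1/3664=-0.00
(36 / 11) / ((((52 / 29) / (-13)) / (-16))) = 4176 / 11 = 379.64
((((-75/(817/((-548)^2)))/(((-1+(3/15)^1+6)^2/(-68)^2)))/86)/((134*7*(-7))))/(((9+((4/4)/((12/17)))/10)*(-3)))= -6509089200000/21382315188689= -0.30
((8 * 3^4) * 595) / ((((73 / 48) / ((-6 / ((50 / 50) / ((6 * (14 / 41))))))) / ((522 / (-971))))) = 4868938045440 / 2906203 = 1675360.62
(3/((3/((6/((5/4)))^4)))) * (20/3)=442368/125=3538.94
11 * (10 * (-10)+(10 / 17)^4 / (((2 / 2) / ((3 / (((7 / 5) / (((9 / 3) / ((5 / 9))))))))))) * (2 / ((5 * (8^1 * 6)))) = -31710085 / 3507882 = -9.04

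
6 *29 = 174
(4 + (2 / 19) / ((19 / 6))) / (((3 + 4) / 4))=832 / 361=2.30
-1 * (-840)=840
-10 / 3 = -3.33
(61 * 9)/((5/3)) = 1647/5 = 329.40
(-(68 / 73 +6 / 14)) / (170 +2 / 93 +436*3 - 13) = -0.00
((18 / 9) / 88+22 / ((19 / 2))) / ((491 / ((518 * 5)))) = 2531725 / 205238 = 12.34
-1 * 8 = -8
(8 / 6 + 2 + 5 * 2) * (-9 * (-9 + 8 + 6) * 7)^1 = -4200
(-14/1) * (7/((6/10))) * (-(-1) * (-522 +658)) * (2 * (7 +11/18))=-9129680/27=-338136.30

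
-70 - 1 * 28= -98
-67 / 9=-7.44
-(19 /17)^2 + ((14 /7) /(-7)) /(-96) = -121007 /97104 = -1.25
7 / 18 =0.39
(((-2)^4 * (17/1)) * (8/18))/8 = 136/9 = 15.11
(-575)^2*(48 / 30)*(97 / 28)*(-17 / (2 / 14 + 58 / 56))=-872321000 / 33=-26433969.70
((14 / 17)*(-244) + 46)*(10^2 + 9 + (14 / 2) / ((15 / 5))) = -293252 / 17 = -17250.12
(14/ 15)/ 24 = 0.04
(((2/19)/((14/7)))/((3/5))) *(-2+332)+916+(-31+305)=23160/19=1218.95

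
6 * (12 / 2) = 36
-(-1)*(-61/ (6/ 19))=-1159/ 6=-193.17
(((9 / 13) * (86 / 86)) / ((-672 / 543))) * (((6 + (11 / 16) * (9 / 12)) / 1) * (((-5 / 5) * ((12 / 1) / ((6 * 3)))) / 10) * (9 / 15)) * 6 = 2037879 / 2329600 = 0.87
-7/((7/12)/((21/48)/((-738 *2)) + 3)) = -70841/1968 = -36.00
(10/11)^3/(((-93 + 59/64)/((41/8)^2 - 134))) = 6895000/7843583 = 0.88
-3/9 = -1/3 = -0.33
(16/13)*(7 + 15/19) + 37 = 11507/247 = 46.59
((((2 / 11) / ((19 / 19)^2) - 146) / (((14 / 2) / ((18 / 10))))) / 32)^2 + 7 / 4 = 29626081 / 9486400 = 3.12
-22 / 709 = -0.03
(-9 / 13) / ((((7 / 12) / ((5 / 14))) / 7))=-270 / 91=-2.97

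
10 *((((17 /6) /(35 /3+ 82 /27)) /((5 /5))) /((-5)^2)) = 153 /1985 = 0.08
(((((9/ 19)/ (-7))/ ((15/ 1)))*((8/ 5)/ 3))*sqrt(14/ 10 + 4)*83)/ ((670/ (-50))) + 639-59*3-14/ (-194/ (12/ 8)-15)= 1992*sqrt(15)/ 222775 + 200088/ 433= 462.13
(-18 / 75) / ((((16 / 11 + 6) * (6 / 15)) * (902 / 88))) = -66 / 8405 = -0.01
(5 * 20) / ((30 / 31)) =310 / 3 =103.33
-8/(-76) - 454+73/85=-731653/1615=-453.04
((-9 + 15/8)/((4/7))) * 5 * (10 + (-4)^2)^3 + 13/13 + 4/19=-83277193/76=-1095752.54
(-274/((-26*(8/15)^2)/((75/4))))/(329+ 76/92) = 2.11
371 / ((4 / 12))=1113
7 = 7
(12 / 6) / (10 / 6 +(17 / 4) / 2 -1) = 48 / 67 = 0.72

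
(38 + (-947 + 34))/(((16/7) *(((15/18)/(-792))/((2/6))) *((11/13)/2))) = 286650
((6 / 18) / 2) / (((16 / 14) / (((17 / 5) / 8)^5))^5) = 96986934919339598782837352839694999 / 2213609288845146193920000000000000000000000000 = 0.00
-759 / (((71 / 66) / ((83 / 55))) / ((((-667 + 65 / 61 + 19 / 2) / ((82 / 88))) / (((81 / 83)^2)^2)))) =234111948937819964 / 283105529433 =826942.34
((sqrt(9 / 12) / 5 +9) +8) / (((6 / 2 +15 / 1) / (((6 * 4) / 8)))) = 2.86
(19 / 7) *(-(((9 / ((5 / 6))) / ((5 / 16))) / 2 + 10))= -74.05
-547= -547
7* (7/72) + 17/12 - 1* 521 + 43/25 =-930929/1800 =-517.18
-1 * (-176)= 176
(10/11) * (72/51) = 240/187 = 1.28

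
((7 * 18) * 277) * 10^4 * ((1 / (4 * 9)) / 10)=969500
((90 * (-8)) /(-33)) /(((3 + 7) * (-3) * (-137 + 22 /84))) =0.01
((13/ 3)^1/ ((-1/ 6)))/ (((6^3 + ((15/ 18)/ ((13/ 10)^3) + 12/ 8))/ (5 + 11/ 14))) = -13880646/ 20104595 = -0.69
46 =46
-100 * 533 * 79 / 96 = -1052675 / 24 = -43861.46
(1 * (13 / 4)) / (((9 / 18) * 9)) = 13 / 18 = 0.72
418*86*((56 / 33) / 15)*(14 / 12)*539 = 345244592 / 135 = 2557367.35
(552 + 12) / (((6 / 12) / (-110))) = -124080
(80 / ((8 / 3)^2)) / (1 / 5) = 225 / 4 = 56.25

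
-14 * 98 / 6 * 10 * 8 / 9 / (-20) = 2744 / 27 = 101.63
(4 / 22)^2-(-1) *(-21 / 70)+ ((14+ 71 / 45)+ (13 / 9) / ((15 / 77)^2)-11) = 20765159 / 490050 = 42.37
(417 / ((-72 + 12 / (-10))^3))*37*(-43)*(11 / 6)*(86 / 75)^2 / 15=4497949511 / 16546914900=0.27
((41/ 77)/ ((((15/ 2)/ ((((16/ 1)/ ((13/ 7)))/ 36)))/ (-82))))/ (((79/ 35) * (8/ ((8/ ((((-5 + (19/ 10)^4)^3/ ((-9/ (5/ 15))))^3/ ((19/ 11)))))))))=2607755472000000000000000000000000000000000000/ 17290907014677250081126013834101718535987263546027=0.00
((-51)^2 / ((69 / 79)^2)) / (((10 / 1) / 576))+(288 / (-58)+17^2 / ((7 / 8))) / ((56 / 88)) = 740061179752 / 3758545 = 196900.98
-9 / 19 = -0.47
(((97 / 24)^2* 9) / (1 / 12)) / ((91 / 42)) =84681 / 104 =814.24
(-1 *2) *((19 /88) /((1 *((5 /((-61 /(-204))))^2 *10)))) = -0.00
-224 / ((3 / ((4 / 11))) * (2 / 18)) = -2688 / 11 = -244.36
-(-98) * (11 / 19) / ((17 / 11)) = 11858 / 323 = 36.71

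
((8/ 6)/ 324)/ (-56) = -1/ 13608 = -0.00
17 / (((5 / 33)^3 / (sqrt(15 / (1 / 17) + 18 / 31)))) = 610929*sqrt(245613) / 3875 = 78134.84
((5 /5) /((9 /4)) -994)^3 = -714996632888 /729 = -980790991.62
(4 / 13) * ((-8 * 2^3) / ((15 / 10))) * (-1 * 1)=512 / 39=13.13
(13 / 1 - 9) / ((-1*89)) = -0.04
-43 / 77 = -0.56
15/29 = 0.52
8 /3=2.67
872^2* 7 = 5322688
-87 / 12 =-29 / 4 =-7.25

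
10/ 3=3.33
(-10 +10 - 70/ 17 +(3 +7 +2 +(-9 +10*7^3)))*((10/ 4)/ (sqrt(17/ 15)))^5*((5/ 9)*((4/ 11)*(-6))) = -68309765625*sqrt(255)/ 3674924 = -296827.77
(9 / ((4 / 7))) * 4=63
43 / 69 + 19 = 1354 / 69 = 19.62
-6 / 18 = -1 / 3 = -0.33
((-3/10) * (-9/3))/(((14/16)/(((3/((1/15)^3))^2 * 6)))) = 4428675000/7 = 632667857.14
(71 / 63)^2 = 5041 / 3969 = 1.27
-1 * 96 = -96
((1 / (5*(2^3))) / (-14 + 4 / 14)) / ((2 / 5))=-7 / 1536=-0.00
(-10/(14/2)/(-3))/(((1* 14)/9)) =15/49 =0.31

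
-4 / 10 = -2 / 5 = -0.40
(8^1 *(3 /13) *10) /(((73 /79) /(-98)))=-1858080 /949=-1957.93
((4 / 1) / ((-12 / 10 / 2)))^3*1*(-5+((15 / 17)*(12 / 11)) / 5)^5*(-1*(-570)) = 892569508494838480000 / 2058024507363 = 433702079.49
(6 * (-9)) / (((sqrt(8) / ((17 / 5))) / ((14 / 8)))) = -3213 * sqrt(2) / 40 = -113.60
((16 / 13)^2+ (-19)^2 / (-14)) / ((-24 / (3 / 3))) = 57425 / 56784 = 1.01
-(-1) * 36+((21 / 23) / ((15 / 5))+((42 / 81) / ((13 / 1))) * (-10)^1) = 289865 / 8073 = 35.91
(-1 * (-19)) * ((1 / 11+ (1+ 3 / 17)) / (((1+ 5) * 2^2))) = 1501 / 1496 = 1.00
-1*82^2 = -6724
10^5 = 100000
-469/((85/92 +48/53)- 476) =2286844/2312055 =0.99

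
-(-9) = 9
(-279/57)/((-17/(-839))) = -78027/323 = -241.57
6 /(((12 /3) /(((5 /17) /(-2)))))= -15 /68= -0.22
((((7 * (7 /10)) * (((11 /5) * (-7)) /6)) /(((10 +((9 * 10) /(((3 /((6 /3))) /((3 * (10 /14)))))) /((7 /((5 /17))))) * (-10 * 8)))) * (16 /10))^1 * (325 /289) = 2403401 /130866000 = 0.02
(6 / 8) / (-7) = -3 / 28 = -0.11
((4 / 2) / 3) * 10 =20 / 3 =6.67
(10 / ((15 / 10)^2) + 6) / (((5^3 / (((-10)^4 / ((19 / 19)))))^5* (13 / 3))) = 308019200000 / 39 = 7897928205.13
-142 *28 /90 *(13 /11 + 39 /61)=-2429336 /30195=-80.45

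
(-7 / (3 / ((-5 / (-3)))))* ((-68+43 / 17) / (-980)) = -0.26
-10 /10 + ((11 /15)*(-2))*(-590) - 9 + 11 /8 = 20561 /24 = 856.71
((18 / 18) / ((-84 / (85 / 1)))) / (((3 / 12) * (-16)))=85 / 336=0.25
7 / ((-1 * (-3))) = 7 / 3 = 2.33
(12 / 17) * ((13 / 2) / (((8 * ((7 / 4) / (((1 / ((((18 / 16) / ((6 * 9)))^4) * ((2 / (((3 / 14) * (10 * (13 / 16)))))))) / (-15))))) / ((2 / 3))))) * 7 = -56070144 / 119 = -471177.68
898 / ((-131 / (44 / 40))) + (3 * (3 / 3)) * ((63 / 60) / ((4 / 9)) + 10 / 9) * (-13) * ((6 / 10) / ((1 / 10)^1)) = -859743 / 1048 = -820.37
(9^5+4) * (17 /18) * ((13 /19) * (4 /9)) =26101426 /1539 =16959.99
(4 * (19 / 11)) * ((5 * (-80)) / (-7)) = 30400 / 77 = 394.81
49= 49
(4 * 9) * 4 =144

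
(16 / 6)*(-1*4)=-32 / 3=-10.67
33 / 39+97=1272 / 13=97.85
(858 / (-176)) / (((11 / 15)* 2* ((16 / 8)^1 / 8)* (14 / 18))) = -17.09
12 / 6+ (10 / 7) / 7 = 108 / 49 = 2.20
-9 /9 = -1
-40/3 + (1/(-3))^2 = -119/9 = -13.22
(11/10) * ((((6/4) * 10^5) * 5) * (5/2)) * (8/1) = 16500000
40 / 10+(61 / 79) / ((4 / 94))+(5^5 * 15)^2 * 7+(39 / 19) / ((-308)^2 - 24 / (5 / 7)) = 10946590732557939961 / 711702152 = 15380859397.15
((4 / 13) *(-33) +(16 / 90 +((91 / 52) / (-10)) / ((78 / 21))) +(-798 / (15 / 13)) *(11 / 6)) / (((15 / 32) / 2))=-47846692 / 8775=-5452.61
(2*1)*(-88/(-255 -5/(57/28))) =10032/14675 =0.68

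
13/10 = 1.30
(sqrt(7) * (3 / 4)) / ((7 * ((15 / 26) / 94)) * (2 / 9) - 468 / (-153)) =93483 * sqrt(7) / 382454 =0.65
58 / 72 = 29 / 36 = 0.81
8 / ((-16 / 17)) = -17 / 2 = -8.50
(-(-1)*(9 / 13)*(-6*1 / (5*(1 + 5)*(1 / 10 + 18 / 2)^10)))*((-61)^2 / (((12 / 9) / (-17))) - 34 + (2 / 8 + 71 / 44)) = 9400027500000000 / 5568650489088936592343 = 0.00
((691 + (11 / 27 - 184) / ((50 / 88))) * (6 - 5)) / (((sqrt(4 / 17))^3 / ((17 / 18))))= 71763613 * sqrt(17) / 97200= 3044.13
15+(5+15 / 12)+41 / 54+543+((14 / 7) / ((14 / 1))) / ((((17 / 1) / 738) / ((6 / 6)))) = 7341203 / 12852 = 571.21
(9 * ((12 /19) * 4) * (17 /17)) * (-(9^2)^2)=-2834352 /19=-149176.42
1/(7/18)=18/7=2.57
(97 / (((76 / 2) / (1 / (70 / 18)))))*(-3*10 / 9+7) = 3201 / 1330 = 2.41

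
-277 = -277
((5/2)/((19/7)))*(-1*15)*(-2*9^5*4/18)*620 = 4271211000/19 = 224800578.95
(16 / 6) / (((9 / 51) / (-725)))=-98600 / 9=-10955.56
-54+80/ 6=-122/ 3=-40.67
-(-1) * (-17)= -17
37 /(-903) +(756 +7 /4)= 757.71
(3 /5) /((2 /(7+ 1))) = 2.40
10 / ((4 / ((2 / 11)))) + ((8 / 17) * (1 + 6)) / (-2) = -223 / 187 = -1.19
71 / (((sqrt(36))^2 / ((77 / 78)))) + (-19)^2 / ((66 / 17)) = 2932253 / 30888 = 94.93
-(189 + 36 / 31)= -5895 / 31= -190.16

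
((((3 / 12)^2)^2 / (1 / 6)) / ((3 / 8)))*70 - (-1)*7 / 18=343 / 72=4.76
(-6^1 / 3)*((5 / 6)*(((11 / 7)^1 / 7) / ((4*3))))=-55 / 1764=-0.03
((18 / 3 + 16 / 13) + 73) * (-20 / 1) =-20860 / 13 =-1604.62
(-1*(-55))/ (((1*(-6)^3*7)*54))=-55/ 81648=-0.00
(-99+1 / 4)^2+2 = 156057 / 16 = 9753.56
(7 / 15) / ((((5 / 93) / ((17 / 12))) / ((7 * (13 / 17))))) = 19747 / 300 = 65.82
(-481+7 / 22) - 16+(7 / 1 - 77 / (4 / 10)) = -7504 / 11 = -682.18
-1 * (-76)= 76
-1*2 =-2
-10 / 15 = -2 / 3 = -0.67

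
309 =309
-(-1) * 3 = 3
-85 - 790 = -875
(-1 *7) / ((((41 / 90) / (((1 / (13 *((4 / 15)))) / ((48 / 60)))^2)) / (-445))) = 788484375 / 886912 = 889.02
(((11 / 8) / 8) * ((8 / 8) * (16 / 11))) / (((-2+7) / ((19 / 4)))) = 19 / 80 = 0.24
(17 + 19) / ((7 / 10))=360 / 7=51.43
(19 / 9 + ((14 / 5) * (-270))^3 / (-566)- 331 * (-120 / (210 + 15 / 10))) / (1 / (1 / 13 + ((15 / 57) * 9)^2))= 2439311524234178 / 561794337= 4342000.91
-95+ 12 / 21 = -661 / 7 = -94.43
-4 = -4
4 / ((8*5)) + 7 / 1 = 7.10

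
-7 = -7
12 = 12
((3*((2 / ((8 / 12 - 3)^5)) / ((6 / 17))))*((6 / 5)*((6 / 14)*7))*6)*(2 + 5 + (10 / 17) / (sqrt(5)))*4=-1784592 / 12005 - 209952*sqrt(5) / 84035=-154.24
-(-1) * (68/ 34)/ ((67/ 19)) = 38/ 67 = 0.57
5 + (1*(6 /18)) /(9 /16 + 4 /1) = 1111 /219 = 5.07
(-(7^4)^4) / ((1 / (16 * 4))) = -2126907556454464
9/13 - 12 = -147/13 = -11.31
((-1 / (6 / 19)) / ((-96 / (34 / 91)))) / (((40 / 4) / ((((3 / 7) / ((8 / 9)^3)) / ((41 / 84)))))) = 0.00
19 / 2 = 9.50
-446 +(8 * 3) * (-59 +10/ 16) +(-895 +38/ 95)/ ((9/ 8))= -13211/ 5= -2642.20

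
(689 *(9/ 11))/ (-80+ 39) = -6201/ 451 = -13.75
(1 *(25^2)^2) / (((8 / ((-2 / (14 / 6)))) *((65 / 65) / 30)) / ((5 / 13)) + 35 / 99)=-966796875 / 1127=-857849.93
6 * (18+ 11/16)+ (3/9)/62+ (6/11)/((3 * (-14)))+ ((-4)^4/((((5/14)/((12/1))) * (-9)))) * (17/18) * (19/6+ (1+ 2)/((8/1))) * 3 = -4886987795/515592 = -9478.40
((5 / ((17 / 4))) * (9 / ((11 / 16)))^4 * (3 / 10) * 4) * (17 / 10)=5159780352 / 73205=70483.99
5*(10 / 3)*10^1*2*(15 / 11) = 5000 / 11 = 454.55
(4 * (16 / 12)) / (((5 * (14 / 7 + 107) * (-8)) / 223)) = -446 / 1635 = -0.27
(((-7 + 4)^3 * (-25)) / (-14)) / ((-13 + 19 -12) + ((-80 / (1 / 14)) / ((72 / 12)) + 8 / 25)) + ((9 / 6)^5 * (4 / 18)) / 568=0.25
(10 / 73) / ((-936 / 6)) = -0.00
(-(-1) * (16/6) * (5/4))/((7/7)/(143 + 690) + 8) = 0.42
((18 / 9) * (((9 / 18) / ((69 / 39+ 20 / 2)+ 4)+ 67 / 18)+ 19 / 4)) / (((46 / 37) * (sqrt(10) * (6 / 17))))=39475411 * sqrt(10) / 10184400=12.26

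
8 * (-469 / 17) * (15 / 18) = -9380 / 51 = -183.92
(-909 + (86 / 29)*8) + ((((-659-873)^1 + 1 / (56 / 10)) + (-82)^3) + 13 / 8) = -899344359 / 1624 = -553783.47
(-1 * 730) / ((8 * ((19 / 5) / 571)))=-1042075 / 76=-13711.51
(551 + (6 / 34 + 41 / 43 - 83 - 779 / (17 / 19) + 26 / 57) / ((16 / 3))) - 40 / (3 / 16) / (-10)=65637509 / 166668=393.82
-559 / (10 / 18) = -5031 / 5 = -1006.20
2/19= 0.11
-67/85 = -0.79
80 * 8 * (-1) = -640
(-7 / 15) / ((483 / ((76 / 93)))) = -76 / 96255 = -0.00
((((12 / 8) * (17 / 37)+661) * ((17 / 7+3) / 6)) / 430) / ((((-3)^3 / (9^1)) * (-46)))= 26581 / 2634696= 0.01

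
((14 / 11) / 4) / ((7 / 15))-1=-7 / 22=-0.32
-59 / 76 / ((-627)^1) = 59 / 47652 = 0.00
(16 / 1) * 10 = 160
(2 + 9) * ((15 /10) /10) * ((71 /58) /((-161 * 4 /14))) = -2343 /53360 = -0.04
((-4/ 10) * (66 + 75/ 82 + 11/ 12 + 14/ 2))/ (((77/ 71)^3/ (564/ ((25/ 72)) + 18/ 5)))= -1160792345373/ 30386125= -38201.39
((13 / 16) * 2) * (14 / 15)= 91 / 60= 1.52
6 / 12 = 1 / 2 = 0.50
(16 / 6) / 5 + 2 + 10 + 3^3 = 593 / 15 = 39.53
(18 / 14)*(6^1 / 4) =27 / 14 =1.93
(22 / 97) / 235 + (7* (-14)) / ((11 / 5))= -11169308 / 250745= -44.54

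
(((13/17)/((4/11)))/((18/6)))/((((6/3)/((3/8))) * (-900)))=-143/979200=-0.00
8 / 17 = 0.47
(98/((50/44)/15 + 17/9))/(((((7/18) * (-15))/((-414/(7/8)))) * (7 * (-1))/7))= -7869312/1945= -4045.92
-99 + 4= -95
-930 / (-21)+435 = 3355 / 7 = 479.29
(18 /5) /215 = 18 /1075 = 0.02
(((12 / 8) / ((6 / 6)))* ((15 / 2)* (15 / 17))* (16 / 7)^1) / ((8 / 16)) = 5400 / 119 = 45.38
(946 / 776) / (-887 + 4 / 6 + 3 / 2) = -1419 / 1029946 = -0.00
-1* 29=-29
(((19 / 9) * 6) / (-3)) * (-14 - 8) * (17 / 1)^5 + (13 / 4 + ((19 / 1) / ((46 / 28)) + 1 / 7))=764428377785 / 5796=131888954.07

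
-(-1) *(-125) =-125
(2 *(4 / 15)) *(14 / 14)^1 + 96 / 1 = 96.53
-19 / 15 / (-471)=19 / 7065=0.00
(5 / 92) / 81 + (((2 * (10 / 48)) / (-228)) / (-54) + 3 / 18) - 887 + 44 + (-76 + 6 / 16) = -3121021889 / 3398112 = -918.46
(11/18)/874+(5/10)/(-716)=5/5632056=0.00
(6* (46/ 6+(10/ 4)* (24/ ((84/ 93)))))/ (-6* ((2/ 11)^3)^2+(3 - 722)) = -5513097832/ 8916269201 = -0.62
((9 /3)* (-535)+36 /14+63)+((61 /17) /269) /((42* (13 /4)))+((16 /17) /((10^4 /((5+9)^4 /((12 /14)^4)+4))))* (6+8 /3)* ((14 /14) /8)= -442678262219 /288922140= -1532.17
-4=-4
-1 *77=-77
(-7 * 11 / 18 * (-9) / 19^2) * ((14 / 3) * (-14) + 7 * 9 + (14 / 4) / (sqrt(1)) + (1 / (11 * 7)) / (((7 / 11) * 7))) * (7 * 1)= 26477 / 30324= 0.87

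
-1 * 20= -20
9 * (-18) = -162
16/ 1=16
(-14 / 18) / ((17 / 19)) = -0.87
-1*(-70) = 70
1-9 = -8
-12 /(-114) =2 /19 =0.11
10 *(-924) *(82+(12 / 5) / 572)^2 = -577555219752 / 9295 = -62136118.32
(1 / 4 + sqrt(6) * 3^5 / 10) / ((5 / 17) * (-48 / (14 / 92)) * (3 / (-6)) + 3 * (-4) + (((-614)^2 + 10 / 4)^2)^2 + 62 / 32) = 119 / 9615357626029470531417700 + 28917 * sqrt(6) / 24038394065073676328544250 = 0.00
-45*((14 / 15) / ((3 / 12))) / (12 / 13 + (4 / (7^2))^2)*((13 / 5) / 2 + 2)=-21630609 / 36275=-596.30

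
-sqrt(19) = -4.36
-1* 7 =-7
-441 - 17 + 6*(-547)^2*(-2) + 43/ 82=-294459169/ 82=-3590965.48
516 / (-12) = -43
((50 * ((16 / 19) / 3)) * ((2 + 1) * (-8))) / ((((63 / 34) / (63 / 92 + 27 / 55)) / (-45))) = 323625600 / 33649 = 9617.69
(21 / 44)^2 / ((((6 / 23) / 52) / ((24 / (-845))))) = -10143 / 7865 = -1.29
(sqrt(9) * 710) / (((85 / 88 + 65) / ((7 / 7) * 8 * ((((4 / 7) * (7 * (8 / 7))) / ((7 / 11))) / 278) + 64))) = 5464650752 / 2635857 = 2073.20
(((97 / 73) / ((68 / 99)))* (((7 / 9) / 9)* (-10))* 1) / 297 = -3395 / 603126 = -0.01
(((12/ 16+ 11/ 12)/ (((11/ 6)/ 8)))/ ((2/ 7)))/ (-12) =-70/ 33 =-2.12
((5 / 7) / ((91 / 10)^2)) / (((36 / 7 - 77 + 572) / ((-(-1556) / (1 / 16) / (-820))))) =-1600 / 3055689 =-0.00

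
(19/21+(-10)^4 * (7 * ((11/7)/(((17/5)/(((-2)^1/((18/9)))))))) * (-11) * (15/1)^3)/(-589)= -428793750323/210273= -2039224.01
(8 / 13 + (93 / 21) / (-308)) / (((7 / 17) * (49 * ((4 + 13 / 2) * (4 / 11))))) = 95455 / 12235496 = 0.01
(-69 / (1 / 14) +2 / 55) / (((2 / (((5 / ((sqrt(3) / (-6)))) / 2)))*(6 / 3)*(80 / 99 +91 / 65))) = 597690*sqrt(3) / 1093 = 947.14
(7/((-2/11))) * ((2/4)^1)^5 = -77/64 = -1.20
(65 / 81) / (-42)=-65 / 3402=-0.02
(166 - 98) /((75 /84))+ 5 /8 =76.78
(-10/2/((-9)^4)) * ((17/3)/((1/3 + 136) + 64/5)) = -425/14676957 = -0.00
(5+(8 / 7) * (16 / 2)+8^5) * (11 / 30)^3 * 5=12217249 / 1512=8080.19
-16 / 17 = -0.94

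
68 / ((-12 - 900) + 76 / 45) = -765 / 10241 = -0.07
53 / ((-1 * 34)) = -53 / 34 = -1.56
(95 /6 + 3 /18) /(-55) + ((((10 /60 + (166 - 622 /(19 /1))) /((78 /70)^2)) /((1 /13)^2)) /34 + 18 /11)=535.50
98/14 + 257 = 264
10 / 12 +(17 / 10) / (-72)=583 / 720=0.81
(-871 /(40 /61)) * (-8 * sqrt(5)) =23760.91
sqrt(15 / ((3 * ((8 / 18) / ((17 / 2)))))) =3 * sqrt(170) / 4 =9.78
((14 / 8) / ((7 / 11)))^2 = 121 / 16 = 7.56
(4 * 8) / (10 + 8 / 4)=8 / 3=2.67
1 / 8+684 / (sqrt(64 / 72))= 1 / 8+513*sqrt(2)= 725.62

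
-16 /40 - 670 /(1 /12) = -40202 /5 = -8040.40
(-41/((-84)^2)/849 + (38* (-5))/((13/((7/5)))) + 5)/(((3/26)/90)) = -6020499385/499212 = -12060.01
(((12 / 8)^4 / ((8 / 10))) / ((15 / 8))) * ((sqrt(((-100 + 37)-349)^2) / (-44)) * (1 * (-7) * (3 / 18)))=36.87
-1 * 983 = -983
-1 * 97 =-97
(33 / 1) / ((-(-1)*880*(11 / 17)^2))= 867 / 9680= 0.09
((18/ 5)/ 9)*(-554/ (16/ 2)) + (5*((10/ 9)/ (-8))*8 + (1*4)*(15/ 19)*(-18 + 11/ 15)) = -150107/ 1710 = -87.78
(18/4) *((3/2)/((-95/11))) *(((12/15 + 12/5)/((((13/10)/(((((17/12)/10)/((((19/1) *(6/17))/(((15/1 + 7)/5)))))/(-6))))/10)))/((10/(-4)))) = -69938/586625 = -0.12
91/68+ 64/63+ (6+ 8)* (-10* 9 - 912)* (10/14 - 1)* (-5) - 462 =-87820483/4284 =-20499.65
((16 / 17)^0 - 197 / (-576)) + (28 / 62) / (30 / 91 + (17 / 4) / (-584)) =3356469143 / 1223725248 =2.74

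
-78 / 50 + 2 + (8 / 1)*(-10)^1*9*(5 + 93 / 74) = -4166593 / 925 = -4504.42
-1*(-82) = 82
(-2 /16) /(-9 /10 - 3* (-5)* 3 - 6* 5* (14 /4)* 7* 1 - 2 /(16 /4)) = 5 /27656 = 0.00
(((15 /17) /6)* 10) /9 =25 /153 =0.16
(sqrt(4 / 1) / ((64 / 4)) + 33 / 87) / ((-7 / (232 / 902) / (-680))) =39780 / 3157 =12.60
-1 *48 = -48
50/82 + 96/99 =2137/1353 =1.58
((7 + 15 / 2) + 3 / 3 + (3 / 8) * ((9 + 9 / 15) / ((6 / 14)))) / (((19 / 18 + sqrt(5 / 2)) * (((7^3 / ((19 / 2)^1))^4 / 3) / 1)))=-15978266847 / 497179036259920 + 7568652717 * sqrt(10) / 497179036259920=0.00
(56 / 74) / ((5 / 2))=56 / 185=0.30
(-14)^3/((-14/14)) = 2744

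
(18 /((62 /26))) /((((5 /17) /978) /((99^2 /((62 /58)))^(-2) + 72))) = 838125665631057596 /463772195865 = 1807192.57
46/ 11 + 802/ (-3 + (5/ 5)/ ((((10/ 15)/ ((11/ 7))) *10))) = -1217278/ 4257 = -285.95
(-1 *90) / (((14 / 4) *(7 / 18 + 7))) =-3240 / 931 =-3.48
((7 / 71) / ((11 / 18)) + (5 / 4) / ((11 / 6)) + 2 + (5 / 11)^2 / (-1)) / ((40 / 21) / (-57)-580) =-54225297 / 11929462600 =-0.00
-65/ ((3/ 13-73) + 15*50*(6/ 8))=-1690/ 12733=-0.13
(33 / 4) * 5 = 165 / 4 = 41.25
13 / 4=3.25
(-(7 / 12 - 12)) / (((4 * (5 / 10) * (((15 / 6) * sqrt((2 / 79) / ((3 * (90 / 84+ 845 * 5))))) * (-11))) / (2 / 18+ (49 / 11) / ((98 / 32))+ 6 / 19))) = -484843 * sqrt(98154735) / 17380440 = -276.37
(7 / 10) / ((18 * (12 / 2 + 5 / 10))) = 7 / 1170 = 0.01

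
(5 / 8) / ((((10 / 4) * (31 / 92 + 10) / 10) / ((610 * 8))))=1122400 / 951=1180.23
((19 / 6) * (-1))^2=361 / 36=10.03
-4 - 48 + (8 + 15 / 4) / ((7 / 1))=-1409 / 28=-50.32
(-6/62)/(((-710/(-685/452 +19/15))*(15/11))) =-18557/746139000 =-0.00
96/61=1.57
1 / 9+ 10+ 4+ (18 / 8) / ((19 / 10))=5231 / 342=15.30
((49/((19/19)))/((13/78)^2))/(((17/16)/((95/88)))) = 335160/187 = 1792.30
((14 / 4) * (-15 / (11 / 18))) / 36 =-105 / 44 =-2.39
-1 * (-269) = 269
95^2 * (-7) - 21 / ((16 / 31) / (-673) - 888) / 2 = -2340805147877 / 37052720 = -63174.99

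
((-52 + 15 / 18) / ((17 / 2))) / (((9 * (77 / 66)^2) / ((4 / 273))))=-4912 / 682227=-0.01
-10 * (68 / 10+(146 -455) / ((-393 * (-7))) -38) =287134 / 917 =313.12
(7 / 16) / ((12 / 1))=0.04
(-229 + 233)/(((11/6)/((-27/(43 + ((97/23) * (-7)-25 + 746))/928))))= -207/2395052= -0.00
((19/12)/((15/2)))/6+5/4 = 347/270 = 1.29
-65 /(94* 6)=-65 /564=-0.12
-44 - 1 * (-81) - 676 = -639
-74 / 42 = -37 / 21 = -1.76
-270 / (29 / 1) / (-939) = 90 / 9077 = 0.01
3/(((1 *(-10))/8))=-12/5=-2.40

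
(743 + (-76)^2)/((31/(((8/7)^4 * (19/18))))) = 84555776/223293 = 378.68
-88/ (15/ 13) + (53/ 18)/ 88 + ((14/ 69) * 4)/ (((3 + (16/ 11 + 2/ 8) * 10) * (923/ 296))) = -269118918023/ 3530807280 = -76.22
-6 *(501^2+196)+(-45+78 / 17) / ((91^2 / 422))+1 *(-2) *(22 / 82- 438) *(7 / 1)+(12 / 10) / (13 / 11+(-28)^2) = -124716545505580036 / 83085881515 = -1501055.81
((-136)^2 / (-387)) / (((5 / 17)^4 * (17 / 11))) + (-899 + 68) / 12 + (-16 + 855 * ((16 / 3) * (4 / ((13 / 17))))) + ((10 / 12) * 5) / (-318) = 2181408258047 / 111101250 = 19634.42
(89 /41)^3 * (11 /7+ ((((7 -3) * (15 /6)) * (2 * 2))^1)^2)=7903407459 /482447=16381.92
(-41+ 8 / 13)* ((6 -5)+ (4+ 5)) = -403.85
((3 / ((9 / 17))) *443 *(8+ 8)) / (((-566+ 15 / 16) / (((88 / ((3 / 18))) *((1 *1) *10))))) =-3393167360 / 9041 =-375308.86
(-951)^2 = 904401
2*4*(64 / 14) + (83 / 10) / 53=136261 / 3710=36.73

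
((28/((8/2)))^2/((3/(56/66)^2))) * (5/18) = 96040/29403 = 3.27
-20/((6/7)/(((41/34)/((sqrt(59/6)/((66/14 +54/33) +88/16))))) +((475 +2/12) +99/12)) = -7794846337350000/188407903157754721 +161191008000 * sqrt(354)/188407903157754721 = -0.04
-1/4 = -0.25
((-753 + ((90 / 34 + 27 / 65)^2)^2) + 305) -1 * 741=-1641546693673189 / 1490902050625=-1101.04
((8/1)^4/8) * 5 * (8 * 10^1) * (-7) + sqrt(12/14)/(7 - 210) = -1433600.00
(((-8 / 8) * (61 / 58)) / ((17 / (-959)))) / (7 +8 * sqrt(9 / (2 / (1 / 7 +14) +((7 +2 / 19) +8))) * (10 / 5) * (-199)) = -0.02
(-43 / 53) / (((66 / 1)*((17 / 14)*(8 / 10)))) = -1505 / 118932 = -0.01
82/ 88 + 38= 1713/ 44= 38.93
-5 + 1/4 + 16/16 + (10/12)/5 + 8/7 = -205/84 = -2.44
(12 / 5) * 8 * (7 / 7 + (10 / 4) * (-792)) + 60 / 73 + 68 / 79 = -1095589208 / 28835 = -37995.12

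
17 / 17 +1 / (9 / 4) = 13 / 9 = 1.44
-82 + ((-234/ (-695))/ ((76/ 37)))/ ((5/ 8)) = -5396734/ 66025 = -81.74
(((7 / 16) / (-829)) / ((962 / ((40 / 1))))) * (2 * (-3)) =105 / 797498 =0.00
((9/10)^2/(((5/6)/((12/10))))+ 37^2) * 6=5138124/625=8221.00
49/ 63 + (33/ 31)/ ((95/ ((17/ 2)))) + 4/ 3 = 2.21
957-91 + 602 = 1468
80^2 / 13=6400 / 13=492.31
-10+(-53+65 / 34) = -2077 / 34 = -61.09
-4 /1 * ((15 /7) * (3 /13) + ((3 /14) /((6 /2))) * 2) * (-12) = 2784 /91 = 30.59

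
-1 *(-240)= 240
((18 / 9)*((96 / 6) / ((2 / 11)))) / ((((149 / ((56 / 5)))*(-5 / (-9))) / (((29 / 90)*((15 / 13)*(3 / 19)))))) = 1286208 / 920075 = 1.40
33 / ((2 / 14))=231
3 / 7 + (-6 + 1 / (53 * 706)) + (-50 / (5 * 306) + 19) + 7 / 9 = 189335437 / 13358226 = 14.17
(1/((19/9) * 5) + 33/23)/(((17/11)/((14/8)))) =128667/74290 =1.73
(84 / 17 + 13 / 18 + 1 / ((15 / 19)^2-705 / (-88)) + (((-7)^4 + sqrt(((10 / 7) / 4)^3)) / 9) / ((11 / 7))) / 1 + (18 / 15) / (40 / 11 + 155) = 5 * sqrt(70) / 2772 + 94283101657867 / 537059016450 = 175.57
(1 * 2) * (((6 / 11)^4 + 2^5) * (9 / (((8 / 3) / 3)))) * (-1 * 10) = -95136120 / 14641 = -6497.93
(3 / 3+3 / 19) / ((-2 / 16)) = -176 / 19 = -9.26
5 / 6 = 0.83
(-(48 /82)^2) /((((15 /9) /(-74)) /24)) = 3068928 /8405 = 365.13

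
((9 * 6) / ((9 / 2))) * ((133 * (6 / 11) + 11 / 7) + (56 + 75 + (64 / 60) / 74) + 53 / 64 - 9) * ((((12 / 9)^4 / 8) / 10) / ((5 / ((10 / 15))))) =1077383798 / 86538375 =12.45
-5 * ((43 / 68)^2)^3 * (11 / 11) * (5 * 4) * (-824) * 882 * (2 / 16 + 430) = 24700811926470890175 / 12358435328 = 1998700585.54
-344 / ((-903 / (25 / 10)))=20 / 21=0.95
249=249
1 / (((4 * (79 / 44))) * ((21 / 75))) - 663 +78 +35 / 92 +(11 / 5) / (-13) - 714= -4293372121 / 3306940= -1298.29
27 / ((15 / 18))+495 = 2637 / 5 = 527.40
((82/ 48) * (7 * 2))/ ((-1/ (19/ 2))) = -5453/ 24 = -227.21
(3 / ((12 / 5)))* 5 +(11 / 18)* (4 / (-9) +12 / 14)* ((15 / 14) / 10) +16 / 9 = 21313 / 2646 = 8.05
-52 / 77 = -0.68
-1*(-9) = 9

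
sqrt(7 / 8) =sqrt(14) / 4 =0.94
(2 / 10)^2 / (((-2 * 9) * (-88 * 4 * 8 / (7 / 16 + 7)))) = 119 / 20275200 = 0.00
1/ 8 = 0.12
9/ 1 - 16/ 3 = 11/ 3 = 3.67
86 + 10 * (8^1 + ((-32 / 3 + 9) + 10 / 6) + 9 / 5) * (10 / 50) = 528 / 5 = 105.60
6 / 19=0.32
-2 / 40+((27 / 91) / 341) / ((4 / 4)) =-30491 / 620620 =-0.05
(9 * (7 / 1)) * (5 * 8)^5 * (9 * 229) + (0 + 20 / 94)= 624908390400010 / 47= 13295923200000.21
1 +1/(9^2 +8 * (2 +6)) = 146/145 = 1.01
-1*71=-71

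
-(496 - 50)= -446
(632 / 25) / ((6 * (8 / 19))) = 1501 / 150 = 10.01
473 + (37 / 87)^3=311522572 / 658503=473.08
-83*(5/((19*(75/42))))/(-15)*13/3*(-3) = -15106/1425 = -10.60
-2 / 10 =-1 / 5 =-0.20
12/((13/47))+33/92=52317/1196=43.74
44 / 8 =11 / 2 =5.50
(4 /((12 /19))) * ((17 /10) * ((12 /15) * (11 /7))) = 7106 /525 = 13.54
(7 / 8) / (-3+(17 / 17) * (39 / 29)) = -203 / 384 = -0.53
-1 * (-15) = 15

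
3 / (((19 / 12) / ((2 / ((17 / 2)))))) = 144 / 323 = 0.45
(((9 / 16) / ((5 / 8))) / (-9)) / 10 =-1 / 100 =-0.01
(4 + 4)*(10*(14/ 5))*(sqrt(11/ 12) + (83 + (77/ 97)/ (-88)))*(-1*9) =-16229052/ 97 - 336*sqrt(33) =-169239.99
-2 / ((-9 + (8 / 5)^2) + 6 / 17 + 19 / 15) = 1275 / 3073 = 0.41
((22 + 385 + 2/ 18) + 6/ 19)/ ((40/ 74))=257779/ 342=753.74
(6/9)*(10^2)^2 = 20000/3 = 6666.67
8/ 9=0.89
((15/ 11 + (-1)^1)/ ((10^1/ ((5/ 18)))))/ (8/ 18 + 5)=0.00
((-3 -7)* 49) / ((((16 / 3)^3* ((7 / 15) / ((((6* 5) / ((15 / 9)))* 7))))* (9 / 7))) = -694575 / 1024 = -678.30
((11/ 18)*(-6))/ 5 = -11/ 15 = -0.73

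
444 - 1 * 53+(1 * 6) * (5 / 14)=2752 / 7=393.14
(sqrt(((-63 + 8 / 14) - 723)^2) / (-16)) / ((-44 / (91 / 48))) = 35737 / 16896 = 2.12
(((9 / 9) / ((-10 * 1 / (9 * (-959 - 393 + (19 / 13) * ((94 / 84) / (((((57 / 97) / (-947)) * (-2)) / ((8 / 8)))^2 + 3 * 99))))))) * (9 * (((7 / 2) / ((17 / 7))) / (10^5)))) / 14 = 5549945241851056929 / 492311101754056000000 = 0.01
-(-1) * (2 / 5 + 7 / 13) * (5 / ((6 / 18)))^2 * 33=90585 / 13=6968.08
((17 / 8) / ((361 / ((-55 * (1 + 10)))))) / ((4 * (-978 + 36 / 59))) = 606815 / 666157632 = 0.00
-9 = -9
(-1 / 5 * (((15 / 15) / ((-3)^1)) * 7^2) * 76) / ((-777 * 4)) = -133 / 1665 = -0.08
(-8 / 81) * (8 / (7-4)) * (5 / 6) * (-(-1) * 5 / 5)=-160 / 729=-0.22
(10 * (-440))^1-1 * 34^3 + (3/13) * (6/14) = -3977055/91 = -43703.90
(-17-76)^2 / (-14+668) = 2883 / 218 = 13.22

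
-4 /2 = -2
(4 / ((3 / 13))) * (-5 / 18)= -130 / 27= -4.81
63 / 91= 9 / 13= 0.69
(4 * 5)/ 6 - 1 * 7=-11/ 3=-3.67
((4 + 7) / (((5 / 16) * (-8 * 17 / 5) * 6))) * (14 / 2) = -77 / 51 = -1.51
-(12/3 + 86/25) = -186/25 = -7.44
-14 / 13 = -1.08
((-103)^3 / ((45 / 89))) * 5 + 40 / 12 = -97252673 / 9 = -10805852.56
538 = 538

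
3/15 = 1/5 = 0.20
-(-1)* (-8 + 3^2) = 1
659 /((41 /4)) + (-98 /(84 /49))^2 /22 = 6911321 /32472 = 212.84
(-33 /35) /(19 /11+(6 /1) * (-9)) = 363 /20125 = 0.02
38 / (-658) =-19 / 329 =-0.06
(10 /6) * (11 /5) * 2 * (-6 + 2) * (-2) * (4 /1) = 704 /3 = 234.67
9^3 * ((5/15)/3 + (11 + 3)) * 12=123444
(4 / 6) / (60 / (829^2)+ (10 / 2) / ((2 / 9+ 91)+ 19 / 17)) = 19418681696 / 1579761135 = 12.29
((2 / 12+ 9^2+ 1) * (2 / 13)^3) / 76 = 493 / 125229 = 0.00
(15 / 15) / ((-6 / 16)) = -8 / 3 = -2.67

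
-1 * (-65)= 65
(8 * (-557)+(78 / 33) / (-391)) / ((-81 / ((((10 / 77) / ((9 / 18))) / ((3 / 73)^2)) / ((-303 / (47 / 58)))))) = -48001940255660 / 2121428125971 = -22.63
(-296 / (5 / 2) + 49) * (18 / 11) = -6246 / 55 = -113.56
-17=-17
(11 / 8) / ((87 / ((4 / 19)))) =11 / 3306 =0.00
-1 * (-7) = 7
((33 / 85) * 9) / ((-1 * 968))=-27 / 7480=-0.00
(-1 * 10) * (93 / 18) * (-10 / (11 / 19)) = 29450 / 33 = 892.42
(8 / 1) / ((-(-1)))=8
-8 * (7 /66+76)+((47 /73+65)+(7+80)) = -1098997 /2409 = -456.20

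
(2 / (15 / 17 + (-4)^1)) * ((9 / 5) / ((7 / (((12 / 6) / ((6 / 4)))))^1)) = -408 / 1855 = -0.22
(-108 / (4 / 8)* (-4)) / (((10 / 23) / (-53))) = -526608 / 5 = -105321.60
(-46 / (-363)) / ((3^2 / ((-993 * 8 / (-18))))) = 60904 / 9801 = 6.21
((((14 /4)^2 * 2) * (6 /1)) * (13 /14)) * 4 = 546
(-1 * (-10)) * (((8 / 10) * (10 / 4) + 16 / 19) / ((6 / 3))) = 270 / 19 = 14.21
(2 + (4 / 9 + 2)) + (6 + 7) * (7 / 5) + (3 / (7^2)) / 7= 349652 / 15435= 22.65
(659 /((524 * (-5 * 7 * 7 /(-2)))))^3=286191179 /264485658059000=0.00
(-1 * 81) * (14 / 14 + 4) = -405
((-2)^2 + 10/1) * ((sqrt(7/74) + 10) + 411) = 7 * sqrt(518)/37 + 5894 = 5898.31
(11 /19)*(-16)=-176 /19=-9.26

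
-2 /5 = -0.40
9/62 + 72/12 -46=-2471/62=-39.85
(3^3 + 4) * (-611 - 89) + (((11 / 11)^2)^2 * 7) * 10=-21630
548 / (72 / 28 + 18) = 959 / 36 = 26.64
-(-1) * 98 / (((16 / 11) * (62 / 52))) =7007 / 124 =56.51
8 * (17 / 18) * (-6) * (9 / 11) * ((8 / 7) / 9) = -1088 / 231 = -4.71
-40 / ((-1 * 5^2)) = 8 / 5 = 1.60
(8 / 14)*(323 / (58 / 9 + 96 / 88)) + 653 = 1768937 / 2611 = 677.49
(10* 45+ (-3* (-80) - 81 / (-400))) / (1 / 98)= 13527969 / 200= 67639.84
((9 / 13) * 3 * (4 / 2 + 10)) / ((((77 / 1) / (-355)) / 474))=-54519480 / 1001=-54465.01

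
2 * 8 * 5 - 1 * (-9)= 89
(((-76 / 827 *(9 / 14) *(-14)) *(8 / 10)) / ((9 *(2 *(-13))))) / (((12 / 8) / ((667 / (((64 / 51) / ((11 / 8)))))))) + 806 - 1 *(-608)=2429936389 / 1720160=1412.62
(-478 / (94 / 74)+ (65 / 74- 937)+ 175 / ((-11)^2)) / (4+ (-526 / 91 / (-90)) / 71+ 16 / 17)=-2726904584374425 / 10279831288738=-265.27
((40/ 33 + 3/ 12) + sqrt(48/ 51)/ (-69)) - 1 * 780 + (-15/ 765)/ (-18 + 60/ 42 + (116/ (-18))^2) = -6181030219/ 7939272 - 4 * sqrt(17)/ 1173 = -778.55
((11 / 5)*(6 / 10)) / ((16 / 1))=0.08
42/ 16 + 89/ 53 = 1825/ 424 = 4.30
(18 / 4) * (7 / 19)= 1.66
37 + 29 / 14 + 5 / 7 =557 / 14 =39.79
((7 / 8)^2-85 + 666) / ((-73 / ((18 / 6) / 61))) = -111699 / 284992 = -0.39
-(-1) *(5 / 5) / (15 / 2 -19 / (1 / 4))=-2 / 137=-0.01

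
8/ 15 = 0.53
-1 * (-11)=11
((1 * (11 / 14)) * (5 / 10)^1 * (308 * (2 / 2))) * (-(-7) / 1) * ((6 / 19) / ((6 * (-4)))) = -847 / 76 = -11.14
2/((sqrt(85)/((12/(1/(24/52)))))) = 144 *sqrt(85)/1105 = 1.20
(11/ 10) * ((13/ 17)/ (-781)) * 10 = -0.01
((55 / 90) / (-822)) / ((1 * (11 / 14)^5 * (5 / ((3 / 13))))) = -134456 / 1173402945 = -0.00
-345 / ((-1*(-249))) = -115 / 83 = -1.39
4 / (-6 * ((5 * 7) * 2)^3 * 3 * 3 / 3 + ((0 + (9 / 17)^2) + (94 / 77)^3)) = -527752148 / 814585163420051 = -0.00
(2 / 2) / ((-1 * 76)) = -1 / 76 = -0.01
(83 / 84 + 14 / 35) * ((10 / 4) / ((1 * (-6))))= -583 / 1008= -0.58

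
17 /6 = 2.83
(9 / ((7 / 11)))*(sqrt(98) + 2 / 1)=198 / 7 + 99*sqrt(2)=168.29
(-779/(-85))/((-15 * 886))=-779/1129650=-0.00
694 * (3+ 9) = 8328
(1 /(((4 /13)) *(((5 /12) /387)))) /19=15093 /95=158.87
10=10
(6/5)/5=6/25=0.24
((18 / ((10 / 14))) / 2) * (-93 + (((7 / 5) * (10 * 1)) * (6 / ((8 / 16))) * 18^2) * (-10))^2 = 18672287417847 / 5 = 3734457483569.40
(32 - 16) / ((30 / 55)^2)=484 / 9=53.78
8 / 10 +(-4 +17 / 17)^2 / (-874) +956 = 4181171 / 4370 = 956.79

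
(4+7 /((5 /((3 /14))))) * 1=43 /10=4.30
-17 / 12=-1.42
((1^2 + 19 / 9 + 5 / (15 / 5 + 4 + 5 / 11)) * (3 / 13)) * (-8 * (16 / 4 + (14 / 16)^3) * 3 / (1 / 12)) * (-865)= 17317164195 / 17056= 1015312.16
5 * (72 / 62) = 180 / 31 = 5.81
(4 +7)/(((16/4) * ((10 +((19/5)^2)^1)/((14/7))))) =275/1222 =0.23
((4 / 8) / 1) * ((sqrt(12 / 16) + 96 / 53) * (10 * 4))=10 * sqrt(3) + 1920 / 53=53.55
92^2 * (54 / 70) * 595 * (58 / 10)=112664304 / 5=22532860.80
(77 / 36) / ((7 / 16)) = 44 / 9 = 4.89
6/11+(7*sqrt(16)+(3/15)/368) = 577771/20240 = 28.55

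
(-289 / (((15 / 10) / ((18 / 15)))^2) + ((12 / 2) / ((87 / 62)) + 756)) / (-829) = -417104 / 601025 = -0.69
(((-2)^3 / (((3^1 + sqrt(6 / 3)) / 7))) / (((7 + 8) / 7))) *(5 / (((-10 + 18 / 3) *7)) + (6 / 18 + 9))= -1538 / 15 + 1538 *sqrt(2) / 45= -54.20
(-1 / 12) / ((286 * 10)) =-0.00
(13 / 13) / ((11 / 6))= 6 / 11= 0.55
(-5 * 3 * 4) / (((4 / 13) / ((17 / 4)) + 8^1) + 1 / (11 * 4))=-7.41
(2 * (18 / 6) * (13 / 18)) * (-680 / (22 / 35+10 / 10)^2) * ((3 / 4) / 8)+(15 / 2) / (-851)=-104.17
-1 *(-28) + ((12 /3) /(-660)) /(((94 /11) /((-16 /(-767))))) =15140572 /540735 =28.00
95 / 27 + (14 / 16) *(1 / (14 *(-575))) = 873973 / 248400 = 3.52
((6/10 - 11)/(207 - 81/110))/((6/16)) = -9152/68067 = -0.13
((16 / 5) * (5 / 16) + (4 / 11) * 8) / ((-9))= -43 / 99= -0.43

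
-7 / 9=-0.78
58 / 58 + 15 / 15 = 2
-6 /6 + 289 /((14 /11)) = 3165 /14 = 226.07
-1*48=-48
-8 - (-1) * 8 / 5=-32 / 5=-6.40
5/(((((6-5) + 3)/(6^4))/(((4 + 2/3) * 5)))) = 37800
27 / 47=0.57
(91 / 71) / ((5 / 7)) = 637 / 355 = 1.79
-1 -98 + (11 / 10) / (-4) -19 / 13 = -52383 / 520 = -100.74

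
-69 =-69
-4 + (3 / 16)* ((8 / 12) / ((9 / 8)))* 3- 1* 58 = -185 / 3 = -61.67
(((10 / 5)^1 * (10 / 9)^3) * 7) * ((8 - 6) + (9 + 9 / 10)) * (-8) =-1332800 / 729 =-1828.26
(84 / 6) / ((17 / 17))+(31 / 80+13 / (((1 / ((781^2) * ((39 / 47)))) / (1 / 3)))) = 8246726817 / 3760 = 2193278.41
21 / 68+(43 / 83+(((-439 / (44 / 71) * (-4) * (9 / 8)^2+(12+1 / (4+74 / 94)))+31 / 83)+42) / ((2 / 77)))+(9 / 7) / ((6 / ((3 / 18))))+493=40013004731107 / 284457600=140664.21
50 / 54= 25 / 27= 0.93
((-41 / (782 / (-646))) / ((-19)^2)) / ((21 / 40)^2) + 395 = 76188815 / 192717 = 395.34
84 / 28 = 3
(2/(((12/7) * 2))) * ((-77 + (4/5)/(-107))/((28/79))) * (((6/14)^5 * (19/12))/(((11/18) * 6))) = -5009015619/6330188480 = -0.79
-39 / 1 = -39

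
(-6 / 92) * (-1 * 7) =21 / 46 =0.46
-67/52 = -1.29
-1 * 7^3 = -343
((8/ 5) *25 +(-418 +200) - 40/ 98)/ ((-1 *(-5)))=-8742/ 245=-35.68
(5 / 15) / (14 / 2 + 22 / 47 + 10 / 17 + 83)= 799 / 218262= 0.00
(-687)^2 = 471969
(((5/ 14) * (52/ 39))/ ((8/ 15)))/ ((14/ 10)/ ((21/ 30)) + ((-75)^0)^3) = 25/ 84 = 0.30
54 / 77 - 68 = -5182 / 77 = -67.30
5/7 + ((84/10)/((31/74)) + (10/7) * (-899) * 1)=-1370919/1085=-1263.52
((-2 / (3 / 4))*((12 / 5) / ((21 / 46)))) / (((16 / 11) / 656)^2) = -299406272 / 105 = -2851488.30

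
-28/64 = -7/16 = -0.44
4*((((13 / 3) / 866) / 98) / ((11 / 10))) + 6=4201096 / 700161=6.00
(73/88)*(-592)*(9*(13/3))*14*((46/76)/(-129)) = 11306386/8987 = 1258.08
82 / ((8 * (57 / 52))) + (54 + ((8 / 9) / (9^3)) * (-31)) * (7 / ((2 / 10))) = 236606261 / 124659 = 1898.03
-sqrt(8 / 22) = -2 * sqrt(11) / 11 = -0.60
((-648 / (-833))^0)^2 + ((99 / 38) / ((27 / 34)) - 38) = -1922 / 57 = -33.72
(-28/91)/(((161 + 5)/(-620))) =1240/1079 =1.15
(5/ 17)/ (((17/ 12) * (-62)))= -30/ 8959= -0.00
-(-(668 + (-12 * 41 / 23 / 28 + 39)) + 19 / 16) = 1816205 / 2576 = 705.05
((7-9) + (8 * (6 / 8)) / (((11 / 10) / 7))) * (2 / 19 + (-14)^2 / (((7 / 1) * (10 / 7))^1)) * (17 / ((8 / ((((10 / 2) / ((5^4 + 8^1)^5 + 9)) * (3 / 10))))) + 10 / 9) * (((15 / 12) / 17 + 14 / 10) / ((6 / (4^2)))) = 3112.85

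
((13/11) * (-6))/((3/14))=-364/11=-33.09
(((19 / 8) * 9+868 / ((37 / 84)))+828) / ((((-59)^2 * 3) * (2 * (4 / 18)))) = 2504133 / 4121504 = 0.61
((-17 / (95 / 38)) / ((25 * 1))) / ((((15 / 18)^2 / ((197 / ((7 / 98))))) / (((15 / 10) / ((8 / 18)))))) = -11393298 / 3125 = -3645.86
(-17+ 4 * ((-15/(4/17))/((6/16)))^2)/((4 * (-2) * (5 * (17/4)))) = -679.90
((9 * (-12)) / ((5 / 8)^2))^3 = -330225942528 / 15625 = -21134460.32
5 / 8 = 0.62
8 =8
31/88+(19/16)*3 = 689/176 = 3.91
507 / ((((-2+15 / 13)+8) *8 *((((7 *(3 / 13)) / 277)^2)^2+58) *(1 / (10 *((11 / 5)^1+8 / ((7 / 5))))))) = 102329843862545442169 / 8465258104699253452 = 12.09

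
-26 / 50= -13 / 25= -0.52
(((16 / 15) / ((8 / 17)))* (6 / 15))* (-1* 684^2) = -10604736 / 25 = -424189.44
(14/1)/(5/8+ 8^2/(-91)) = -10192/57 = -178.81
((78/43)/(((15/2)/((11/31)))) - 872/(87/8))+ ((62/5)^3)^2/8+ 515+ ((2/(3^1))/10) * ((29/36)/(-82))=2432995822065285991/5349162375000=454836.79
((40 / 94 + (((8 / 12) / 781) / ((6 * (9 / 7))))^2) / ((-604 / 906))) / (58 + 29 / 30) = -6560580715 / 606073718547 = -0.01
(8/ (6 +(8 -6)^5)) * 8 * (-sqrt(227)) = -25.38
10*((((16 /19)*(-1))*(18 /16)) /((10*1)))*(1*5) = -90 /19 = -4.74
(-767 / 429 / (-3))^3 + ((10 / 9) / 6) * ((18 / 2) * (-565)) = -913492846 / 970299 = -941.46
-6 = -6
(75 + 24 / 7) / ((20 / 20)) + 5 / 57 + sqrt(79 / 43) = sqrt(3397) / 43 + 31328 / 399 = 79.87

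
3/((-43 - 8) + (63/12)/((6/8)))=-3/44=-0.07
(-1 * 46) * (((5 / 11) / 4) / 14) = -115 / 308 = -0.37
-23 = -23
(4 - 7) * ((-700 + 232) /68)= 351 /17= 20.65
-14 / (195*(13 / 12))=-56 / 845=-0.07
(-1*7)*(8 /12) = -14 /3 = -4.67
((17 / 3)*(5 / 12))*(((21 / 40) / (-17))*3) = -7 / 32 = -0.22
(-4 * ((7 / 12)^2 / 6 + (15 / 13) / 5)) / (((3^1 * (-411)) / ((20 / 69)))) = 16145 / 59724054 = 0.00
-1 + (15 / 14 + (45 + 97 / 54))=8858 / 189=46.87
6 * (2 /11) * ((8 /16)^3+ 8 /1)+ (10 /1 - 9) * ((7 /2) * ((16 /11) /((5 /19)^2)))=45307 /550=82.38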